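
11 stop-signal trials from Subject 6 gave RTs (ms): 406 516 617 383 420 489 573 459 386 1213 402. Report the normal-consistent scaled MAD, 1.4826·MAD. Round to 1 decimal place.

84.5 ms

Sorted: 383, 386, 402, 406, 420, 459, 489, 516, 573, 617, 1213 → median = 459
|x − 459| sorted: 0, 30, 39, 53, 57, 57, 73, 76, 114, 158, 754 → MAD = 57
Robust SD ≈ 1.4826 × 57 = 84.508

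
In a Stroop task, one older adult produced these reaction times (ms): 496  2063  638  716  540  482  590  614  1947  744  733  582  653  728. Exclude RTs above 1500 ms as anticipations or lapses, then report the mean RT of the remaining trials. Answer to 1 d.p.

626.3 ms

Excluded: 1947, 2063
Retained (n=12): Σ = 7516
Mean = 7516/12 = 626.3333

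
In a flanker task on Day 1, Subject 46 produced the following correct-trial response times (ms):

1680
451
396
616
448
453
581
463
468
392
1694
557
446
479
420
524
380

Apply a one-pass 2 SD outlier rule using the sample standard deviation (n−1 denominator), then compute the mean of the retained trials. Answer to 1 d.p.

471.6 ms

n = 17, ΣRT = 10448, M = 614.588
Σ(x−M)² = 2675004.12; s = √(2675004.12/16) = 408.886
Cutoffs: 614.588 ± 2·408.886 → [-203.2, 1432.4]
Outside: 1680, 1694 → excluded.
Retained (n=15): Σ = 7074, mean = 7074/15 = 471.600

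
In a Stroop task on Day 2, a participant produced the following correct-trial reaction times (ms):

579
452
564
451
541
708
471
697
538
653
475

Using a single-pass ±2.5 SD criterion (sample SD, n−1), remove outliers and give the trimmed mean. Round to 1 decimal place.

n = 11, ΣRT = 6129, M = 557.182
Σ(x−M)² = 89147.64; s = √(89147.64/10) = 94.418
Cutoffs: 557.182 ± 2.5·94.418 → [321.1, 793.2]
No RTs fall outside the cutoffs; all 11 retained. Mean = 6129/11 = 557.182

557.2 ms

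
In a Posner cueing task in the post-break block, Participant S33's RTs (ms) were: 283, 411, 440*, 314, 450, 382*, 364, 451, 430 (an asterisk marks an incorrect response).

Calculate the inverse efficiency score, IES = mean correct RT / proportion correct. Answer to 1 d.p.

496.5 ms

Correct trials (n=7): 283, 411, 314, 450, 364, 451, 430
Mean correct RT = 2703/7 = 386.1429 ms
Proportion correct = 7/9
IES = 386.1429 / (7/9) = 496.469 ms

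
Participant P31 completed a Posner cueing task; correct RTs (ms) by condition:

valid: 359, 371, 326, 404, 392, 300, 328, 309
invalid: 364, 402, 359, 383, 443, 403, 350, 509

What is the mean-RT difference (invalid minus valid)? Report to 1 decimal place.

M(valid) = 2789/8 = 348.625
M(invalid) = 3213/8 = 401.625
Difference = 401.625 − 348.625 = 53.000 ms

53.0 ms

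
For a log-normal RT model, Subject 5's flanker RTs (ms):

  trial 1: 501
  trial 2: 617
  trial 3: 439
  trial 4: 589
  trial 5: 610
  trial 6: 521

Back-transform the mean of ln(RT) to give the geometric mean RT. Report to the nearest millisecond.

542 ms

ln(RT): 6.2166, 6.4249, 6.0845, 6.3784, 6.4135, 6.2558
Mean ln(RT) = 37.7736/6 = 6.29560
Geometric mean = exp(6.29560) = 542.18 ms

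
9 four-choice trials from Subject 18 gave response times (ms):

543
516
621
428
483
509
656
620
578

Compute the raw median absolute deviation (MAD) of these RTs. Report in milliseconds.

Sorted: 428, 483, 509, 516, 543, 578, 620, 621, 656 → median = 543
|x − 543|: 0, 27, 78, 115, 60, 34, 113, 77, 35
Sorted deviations: 0, 27, 34, 35, 60, 77, 78, 113, 115 → MAD = 60

60 ms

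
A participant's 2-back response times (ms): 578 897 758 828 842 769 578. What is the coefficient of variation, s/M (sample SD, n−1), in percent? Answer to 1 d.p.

n = 7, Σ = 5250, M = 750.0000
Σ(x−M)² = 95750.000; s = √(95750.000/6) = 126.3263
CV = 126.3263 / 750.0000 = 0.16844 = 16.844%

16.8%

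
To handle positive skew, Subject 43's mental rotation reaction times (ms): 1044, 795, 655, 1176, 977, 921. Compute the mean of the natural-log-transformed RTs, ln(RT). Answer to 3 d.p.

ln(RT): 6.9508, 6.6783, 6.4846, 7.0699, 6.8845, 6.8255
Σ ln(RT) = 40.8936
Mean = 40.8936/6 = 6.81560

6.816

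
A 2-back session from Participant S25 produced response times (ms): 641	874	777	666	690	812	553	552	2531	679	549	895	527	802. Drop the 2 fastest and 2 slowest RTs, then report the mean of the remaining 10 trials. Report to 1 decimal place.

Sorted: 527, 549, 552, 553, 641, 666, 679, 690, 777, 802, 812, 874, 895, 2531
Drop lowest 2 (527, 549) and highest 2 (895, 2531)
Remaining (n=10): Σ = 7046, mean = 7046/10 = 704.600

704.6 ms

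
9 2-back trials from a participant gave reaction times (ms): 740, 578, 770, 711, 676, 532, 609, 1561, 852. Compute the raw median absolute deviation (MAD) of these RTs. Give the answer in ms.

102 ms

Sorted: 532, 578, 609, 676, 711, 740, 770, 852, 1561 → median = 711
|x − 711|: 29, 133, 59, 0, 35, 179, 102, 850, 141
Sorted deviations: 0, 29, 35, 59, 102, 133, 141, 179, 850 → MAD = 102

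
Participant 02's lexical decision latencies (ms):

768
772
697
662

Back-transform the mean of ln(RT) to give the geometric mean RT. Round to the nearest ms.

723 ms

ln(RT): 6.6438, 6.6490, 6.5468, 6.4953
Mean ln(RT) = 26.3348/4 = 6.58371
Geometric mean = exp(6.58371) = 723.21 ms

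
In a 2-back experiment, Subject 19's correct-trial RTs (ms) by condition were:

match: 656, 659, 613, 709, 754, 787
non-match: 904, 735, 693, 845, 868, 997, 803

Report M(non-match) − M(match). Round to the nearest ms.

M(match) = 4178/6 = 696.333
M(non-match) = 5845/7 = 835.000
Difference = 835.000 − 696.333 = 138.667 ms

139 ms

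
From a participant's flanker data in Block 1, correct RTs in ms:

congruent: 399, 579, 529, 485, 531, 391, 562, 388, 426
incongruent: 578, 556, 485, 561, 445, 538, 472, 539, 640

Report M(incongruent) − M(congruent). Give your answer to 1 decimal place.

M(congruent) = 4290/9 = 476.667
M(incongruent) = 4814/9 = 534.889
Difference = 534.889 − 476.667 = 58.222 ms

58.2 ms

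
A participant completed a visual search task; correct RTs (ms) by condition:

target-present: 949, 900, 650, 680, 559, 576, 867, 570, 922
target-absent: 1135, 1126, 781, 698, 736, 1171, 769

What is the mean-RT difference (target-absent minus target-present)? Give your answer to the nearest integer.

175 ms

M(target-present) = 6673/9 = 741.444
M(target-absent) = 6416/7 = 916.571
Difference = 916.571 − 741.444 = 175.127 ms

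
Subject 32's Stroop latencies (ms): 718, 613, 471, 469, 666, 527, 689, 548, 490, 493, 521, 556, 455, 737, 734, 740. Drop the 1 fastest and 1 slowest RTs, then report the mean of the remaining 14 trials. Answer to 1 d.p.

Sorted: 455, 469, 471, 490, 493, 521, 527, 548, 556, 613, 666, 689, 718, 734, 737, 740
Drop lowest 1 (455) and highest 1 (740)
Remaining (n=14): Σ = 8232, mean = 8232/14 = 588.000

588.0 ms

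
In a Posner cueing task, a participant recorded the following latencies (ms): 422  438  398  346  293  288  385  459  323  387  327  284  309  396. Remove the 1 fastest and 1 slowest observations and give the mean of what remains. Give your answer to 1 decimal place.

359.3 ms

Sorted: 284, 288, 293, 309, 323, 327, 346, 385, 387, 396, 398, 422, 438, 459
Drop lowest 1 (284) and highest 1 (459)
Remaining (n=12): Σ = 4312, mean = 4312/12 = 359.333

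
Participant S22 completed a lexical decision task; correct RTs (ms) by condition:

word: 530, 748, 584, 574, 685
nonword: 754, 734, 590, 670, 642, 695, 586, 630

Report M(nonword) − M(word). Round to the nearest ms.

38 ms

M(word) = 3121/5 = 624.200
M(nonword) = 5301/8 = 662.625
Difference = 662.625 − 624.200 = 38.425 ms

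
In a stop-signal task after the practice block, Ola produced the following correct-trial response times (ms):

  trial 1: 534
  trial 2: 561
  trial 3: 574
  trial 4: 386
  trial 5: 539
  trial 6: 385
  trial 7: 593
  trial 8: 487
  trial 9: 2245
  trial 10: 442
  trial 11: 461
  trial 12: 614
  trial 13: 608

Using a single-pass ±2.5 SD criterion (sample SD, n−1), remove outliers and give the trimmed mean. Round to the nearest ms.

n = 13, ΣRT = 8429, M = 648.385
Σ(x−M)² = 2835249.08; s = √(2835249.08/12) = 486.077
Cutoffs: 648.385 ± 2.5·486.077 → [-566.8, 1863.6]
Outside: 2245 → excluded.
Retained (n=12): Σ = 6184, mean = 6184/12 = 515.333

515 ms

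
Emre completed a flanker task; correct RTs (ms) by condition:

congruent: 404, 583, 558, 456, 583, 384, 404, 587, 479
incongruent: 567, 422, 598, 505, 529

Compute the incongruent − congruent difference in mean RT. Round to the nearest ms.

M(congruent) = 4438/9 = 493.111
M(incongruent) = 2621/5 = 524.200
Difference = 524.200 − 493.111 = 31.089 ms

31 ms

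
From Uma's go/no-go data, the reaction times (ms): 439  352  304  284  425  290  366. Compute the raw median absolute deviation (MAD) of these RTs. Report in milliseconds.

62 ms

Sorted: 284, 290, 304, 352, 366, 425, 439 → median = 352
|x − 352|: 87, 0, 48, 68, 73, 62, 14
Sorted deviations: 0, 14, 48, 62, 68, 73, 87 → MAD = 62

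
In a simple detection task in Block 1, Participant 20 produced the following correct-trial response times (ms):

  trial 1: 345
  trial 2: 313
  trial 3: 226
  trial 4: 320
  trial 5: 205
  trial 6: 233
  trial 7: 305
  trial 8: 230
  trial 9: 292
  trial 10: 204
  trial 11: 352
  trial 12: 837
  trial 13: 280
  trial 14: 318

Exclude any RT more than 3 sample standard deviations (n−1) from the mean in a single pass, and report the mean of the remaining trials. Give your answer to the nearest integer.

n = 14, ΣRT = 4460, M = 318.571
Σ(x−M)² = 322757.43; s = √(322757.43/13) = 157.567
Cutoffs: 318.571 ± 3·157.567 → [-154.1, 791.3]
Outside: 837 → excluded.
Retained (n=13): Σ = 3623, mean = 3623/13 = 278.692

279 ms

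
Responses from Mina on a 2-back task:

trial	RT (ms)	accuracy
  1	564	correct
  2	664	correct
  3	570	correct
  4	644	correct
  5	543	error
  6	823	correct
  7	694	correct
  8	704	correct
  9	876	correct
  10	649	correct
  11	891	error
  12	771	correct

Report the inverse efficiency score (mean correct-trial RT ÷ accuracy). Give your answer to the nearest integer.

835 ms

Correct trials (n=10): 564, 664, 570, 644, 823, 694, 704, 876, 649, 771
Mean correct RT = 6959/10 = 695.9000 ms
Proportion correct = 10/12
IES = 695.9000 / (10/12) = 835.080 ms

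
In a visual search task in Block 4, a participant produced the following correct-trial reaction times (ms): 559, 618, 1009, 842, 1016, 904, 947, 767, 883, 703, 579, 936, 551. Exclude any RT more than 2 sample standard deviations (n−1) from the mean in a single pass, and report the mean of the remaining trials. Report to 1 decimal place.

n = 13, ΣRT = 10314, M = 793.385
Σ(x−M)² = 361887.08; s = √(361887.08/12) = 173.658
Cutoffs: 793.385 ± 2·173.658 → [446.1, 1140.7]
No RTs fall outside the cutoffs; all 13 retained. Mean = 10314/13 = 793.385

793.4 ms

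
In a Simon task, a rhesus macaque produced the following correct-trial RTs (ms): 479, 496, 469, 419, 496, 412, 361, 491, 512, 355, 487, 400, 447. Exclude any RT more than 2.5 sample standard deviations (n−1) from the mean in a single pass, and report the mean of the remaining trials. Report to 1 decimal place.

n = 13, ΣRT = 5824, M = 448.000
Σ(x−M)² = 34136.00; s = √(34136.00/12) = 53.335
Cutoffs: 448.000 ± 2.5·53.335 → [314.7, 581.3]
No RTs fall outside the cutoffs; all 13 retained. Mean = 5824/13 = 448.000

448.0 ms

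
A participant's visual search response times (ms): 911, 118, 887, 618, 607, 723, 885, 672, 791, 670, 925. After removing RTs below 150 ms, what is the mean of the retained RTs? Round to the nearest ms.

Excluded: 118
Retained (n=10): Σ = 7689
Mean = 7689/10 = 768.9000

769 ms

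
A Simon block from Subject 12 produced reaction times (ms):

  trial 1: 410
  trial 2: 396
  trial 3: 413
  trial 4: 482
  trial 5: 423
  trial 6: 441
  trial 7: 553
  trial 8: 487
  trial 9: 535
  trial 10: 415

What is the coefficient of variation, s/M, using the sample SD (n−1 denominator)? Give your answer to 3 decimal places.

0.122

n = 10, Σ = 4555, M = 455.5000
Σ(x−M)² = 27844.500; s = √(27844.500/9) = 55.6222
CV = 55.6222 / 455.5000 = 0.12211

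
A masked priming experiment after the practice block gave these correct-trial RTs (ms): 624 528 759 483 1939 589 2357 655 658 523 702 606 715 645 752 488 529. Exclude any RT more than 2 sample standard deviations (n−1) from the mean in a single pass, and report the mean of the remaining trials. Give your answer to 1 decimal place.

617.1 ms

n = 17, ΣRT = 13552, M = 797.176
Σ(x−M)² = 4342582.47; s = √(4342582.47/16) = 520.972
Cutoffs: 797.176 ± 2·520.972 → [-244.8, 1839.1]
Outside: 1939, 2357 → excluded.
Retained (n=15): Σ = 9256, mean = 9256/15 = 617.067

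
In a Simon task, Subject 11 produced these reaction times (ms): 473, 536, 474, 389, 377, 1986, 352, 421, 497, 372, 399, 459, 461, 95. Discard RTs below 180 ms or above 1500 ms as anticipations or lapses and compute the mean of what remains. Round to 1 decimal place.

434.2 ms

Excluded: 95, 1986
Retained (n=12): Σ = 5210
Mean = 5210/12 = 434.1667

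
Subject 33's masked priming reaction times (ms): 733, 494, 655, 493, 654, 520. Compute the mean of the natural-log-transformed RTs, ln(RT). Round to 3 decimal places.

6.370

ln(RT): 6.5971, 6.2025, 6.4846, 6.2005, 6.4831, 6.2538
Σ ln(RT) = 38.2218
Mean = 38.2218/6 = 6.37029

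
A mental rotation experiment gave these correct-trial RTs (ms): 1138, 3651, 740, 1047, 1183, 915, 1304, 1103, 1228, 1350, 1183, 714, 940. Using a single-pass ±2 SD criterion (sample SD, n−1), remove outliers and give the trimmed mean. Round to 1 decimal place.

n = 13, ΣRT = 16496, M = 1268.923
Σ(x−M)² = 6613606.92; s = √(6613606.92/12) = 742.384
Cutoffs: 1268.923 ± 2·742.384 → [-215.8, 2753.7]
Outside: 3651 → excluded.
Retained (n=12): Σ = 12845, mean = 12845/12 = 1070.417

1070.4 ms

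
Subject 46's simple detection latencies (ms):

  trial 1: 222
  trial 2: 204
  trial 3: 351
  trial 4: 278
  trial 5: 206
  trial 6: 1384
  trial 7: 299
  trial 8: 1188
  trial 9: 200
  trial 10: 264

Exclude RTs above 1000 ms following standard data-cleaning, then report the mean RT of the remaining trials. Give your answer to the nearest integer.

253 ms

Excluded: 1188, 1384
Retained (n=8): Σ = 2024
Mean = 2024/8 = 253.0000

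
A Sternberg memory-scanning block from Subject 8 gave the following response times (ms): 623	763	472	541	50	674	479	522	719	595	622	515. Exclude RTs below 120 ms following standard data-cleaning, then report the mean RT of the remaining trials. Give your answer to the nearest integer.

593 ms

Excluded: 50
Retained (n=11): Σ = 6525
Mean = 6525/11 = 593.1818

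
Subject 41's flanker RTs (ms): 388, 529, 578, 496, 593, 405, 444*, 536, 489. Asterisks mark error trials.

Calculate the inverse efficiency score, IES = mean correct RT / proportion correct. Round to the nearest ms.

Correct trials (n=8): 388, 529, 578, 496, 593, 405, 536, 489
Mean correct RT = 4014/8 = 501.7500 ms
Proportion correct = 8/9
IES = 501.7500 / (8/9) = 564.469 ms

564 ms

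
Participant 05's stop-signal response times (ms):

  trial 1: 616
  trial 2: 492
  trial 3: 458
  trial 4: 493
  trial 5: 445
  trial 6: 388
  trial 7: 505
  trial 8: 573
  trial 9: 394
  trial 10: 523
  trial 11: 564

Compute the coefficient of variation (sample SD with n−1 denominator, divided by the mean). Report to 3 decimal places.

n = 11, Σ = 5451, M = 495.5455
Σ(x−M)² = 51898.727; s = √(51898.727/10) = 72.0408
CV = 72.0408 / 495.5455 = 0.14538

0.145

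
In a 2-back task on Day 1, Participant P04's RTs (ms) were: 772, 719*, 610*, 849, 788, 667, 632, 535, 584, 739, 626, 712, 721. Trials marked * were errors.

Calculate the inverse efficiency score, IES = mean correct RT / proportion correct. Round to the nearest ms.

Correct trials (n=11): 772, 849, 788, 667, 632, 535, 584, 739, 626, 712, 721
Mean correct RT = 7625/11 = 693.1818 ms
Proportion correct = 11/13
IES = 693.1818 / (11/13) = 819.215 ms

819 ms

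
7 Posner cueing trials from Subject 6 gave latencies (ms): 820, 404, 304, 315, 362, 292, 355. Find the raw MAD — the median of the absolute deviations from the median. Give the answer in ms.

Sorted: 292, 304, 315, 355, 362, 404, 820 → median = 355
|x − 355|: 465, 49, 51, 40, 7, 63, 0
Sorted deviations: 0, 7, 40, 49, 51, 63, 465 → MAD = 49

49 ms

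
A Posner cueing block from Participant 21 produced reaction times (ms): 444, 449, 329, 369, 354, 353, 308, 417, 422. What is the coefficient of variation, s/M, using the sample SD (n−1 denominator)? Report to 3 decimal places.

n = 9, Σ = 3445, M = 382.7778
Σ(x−M)² = 21231.556; s = √(21231.556/8) = 51.5164
CV = 51.5164 / 382.7778 = 0.13459

0.135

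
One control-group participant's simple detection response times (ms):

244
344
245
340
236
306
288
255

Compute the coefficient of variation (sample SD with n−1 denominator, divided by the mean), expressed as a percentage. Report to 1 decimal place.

n = 8, Σ = 2258, M = 282.2500
Σ(x−M)² = 13477.500; s = √(13477.500/7) = 43.8789
CV = 43.8789 / 282.2500 = 0.15546 = 15.546%

15.5%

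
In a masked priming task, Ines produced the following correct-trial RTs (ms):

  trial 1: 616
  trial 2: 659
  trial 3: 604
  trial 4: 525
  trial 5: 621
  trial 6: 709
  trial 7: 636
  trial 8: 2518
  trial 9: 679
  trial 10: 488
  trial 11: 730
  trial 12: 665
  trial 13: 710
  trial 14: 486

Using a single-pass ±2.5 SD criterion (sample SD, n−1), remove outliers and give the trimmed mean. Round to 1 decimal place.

n = 14, ΣRT = 10646, M = 760.429
Σ(x−M)² = 3406403.43; s = √(3406403.43/13) = 511.890
Cutoffs: 760.429 ± 2.5·511.890 → [-519.3, 2040.2]
Outside: 2518 → excluded.
Retained (n=13): Σ = 8128, mean = 8128/13 = 625.231

625.2 ms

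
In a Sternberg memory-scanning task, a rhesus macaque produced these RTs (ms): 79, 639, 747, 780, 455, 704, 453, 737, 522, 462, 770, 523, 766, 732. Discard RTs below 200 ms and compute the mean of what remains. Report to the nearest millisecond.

638 ms

Excluded: 79
Retained (n=13): Σ = 8290
Mean = 8290/13 = 637.6923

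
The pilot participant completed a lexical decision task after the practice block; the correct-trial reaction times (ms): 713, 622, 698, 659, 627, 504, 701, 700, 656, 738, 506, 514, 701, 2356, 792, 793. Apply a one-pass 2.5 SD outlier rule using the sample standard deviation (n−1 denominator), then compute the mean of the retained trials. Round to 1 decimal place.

n = 16, ΣRT = 12280, M = 767.500
Σ(x−M)² = 2813846.00; s = √(2813846.00/15) = 433.116
Cutoffs: 767.500 ± 2.5·433.116 → [-315.3, 1850.3]
Outside: 2356 → excluded.
Retained (n=15): Σ = 9924, mean = 9924/15 = 661.600

661.6 ms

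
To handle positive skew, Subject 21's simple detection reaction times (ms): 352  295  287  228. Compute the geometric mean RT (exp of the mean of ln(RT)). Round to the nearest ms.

ln(RT): 5.8636, 5.6870, 5.6595, 5.4293
Mean ln(RT) = 22.6394/4 = 5.65986
Geometric mean = exp(5.65986) = 287.11 ms

287 ms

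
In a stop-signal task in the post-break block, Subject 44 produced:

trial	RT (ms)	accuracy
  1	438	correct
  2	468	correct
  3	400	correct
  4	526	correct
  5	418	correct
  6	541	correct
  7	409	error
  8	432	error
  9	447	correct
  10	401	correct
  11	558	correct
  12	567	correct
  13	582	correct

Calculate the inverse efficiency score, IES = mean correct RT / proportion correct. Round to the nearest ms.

574 ms

Correct trials (n=11): 438, 468, 400, 526, 418, 541, 447, 401, 558, 567, 582
Mean correct RT = 5346/11 = 486.0000 ms
Proportion correct = 11/13
IES = 486.0000 / (11/13) = 574.364 ms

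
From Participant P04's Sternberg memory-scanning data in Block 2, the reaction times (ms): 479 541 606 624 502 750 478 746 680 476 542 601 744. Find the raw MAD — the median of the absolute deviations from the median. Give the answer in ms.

99 ms

Sorted: 476, 478, 479, 502, 541, 542, 601, 606, 624, 680, 744, 746, 750 → median = 601
|x − 601|: 122, 60, 5, 23, 99, 149, 123, 145, 79, 125, 59, 0, 143
Sorted deviations: 0, 5, 23, 59, 60, 79, 99, 122, 123, 125, 143, 145, 149 → MAD = 99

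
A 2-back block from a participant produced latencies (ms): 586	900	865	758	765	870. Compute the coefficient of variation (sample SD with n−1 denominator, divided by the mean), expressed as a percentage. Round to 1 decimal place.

14.7%

n = 6, Σ = 4744, M = 790.6667
Σ(x−M)² = 67387.333; s = √(67387.333/5) = 116.0925
CV = 116.0925 / 790.6667 = 0.14683 = 14.683%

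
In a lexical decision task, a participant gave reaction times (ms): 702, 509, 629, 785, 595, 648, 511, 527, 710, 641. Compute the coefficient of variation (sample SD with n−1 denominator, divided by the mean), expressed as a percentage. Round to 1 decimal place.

n = 10, Σ = 6257, M = 625.7000
Σ(x−M)² = 76506.100; s = √(76506.100/9) = 92.1991
CV = 92.1991 / 625.7000 = 0.14735 = 14.735%

14.7%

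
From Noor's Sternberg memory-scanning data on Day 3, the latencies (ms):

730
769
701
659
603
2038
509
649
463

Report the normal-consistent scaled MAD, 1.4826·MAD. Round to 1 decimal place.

Sorted: 463, 509, 603, 649, 659, 701, 730, 769, 2038 → median = 659
|x − 659| sorted: 0, 10, 42, 56, 71, 110, 150, 196, 1379 → MAD = 71
Robust SD ≈ 1.4826 × 71 = 105.265

105.3 ms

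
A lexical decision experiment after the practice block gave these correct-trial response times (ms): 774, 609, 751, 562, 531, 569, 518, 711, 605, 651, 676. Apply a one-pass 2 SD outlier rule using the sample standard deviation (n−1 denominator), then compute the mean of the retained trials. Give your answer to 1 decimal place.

632.5 ms

n = 11, ΣRT = 6957, M = 632.455
Σ(x−M)² = 76184.73; s = √(76184.73/10) = 87.284
Cutoffs: 632.455 ± 2·87.284 → [457.9, 807.0]
No RTs fall outside the cutoffs; all 11 retained. Mean = 6957/11 = 632.455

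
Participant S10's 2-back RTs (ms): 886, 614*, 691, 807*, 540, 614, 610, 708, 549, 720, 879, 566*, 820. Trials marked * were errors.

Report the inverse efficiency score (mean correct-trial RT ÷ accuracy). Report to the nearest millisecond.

Correct trials (n=10): 886, 691, 540, 614, 610, 708, 549, 720, 879, 820
Mean correct RT = 7017/10 = 701.7000 ms
Proportion correct = 10/13
IES = 701.7000 / (10/13) = 912.210 ms

912 ms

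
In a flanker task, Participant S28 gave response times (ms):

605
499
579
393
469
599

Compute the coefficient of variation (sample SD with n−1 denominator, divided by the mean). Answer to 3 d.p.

n = 6, Σ = 3144, M = 524.0000
Σ(x−M)² = 36022.000; s = √(36022.000/5) = 84.8787
CV = 84.8787 / 524.0000 = 0.16198

0.162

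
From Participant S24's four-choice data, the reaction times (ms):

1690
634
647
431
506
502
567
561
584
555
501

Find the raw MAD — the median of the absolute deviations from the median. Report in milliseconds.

Sorted: 431, 501, 502, 506, 555, 561, 567, 584, 634, 647, 1690 → median = 561
|x − 561|: 1129, 73, 86, 130, 55, 59, 6, 0, 23, 6, 60
Sorted deviations: 0, 6, 6, 23, 55, 59, 60, 73, 86, 130, 1129 → MAD = 59

59 ms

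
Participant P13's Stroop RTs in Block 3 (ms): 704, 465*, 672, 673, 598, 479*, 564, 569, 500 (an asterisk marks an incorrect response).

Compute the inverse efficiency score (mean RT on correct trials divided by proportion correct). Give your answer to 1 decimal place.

786.1 ms

Correct trials (n=7): 704, 672, 673, 598, 564, 569, 500
Mean correct RT = 4280/7 = 611.4286 ms
Proportion correct = 7/9
IES = 611.4286 / (7/9) = 786.122 ms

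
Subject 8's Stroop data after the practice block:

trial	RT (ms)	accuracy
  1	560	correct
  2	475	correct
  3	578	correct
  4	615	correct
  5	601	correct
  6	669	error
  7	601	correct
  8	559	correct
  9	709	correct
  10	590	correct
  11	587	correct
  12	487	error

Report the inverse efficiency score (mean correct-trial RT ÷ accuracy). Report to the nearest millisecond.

705 ms

Correct trials (n=10): 560, 475, 578, 615, 601, 601, 559, 709, 590, 587
Mean correct RT = 5875/10 = 587.5000 ms
Proportion correct = 10/12
IES = 587.5000 / (10/12) = 705.000 ms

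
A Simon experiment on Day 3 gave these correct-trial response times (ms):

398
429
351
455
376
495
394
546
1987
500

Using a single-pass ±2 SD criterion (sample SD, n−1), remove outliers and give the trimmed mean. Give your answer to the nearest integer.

438 ms

n = 10, ΣRT = 5931, M = 593.100
Σ(x−M)² = 2192916.90; s = √(2192916.90/9) = 493.617
Cutoffs: 593.100 ± 2·493.617 → [-394.1, 1580.3]
Outside: 1987 → excluded.
Retained (n=9): Σ = 3944, mean = 3944/9 = 438.222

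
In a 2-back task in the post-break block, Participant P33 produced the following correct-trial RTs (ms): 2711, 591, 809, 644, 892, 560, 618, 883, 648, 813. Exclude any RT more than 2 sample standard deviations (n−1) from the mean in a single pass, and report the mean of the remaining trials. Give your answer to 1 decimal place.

n = 10, ΣRT = 9169, M = 916.900
Σ(x−M)² = 3712712.90; s = √(3712712.90/9) = 642.280
Cutoffs: 916.900 ± 2·642.280 → [-367.7, 2201.5]
Outside: 2711 → excluded.
Retained (n=9): Σ = 6458, mean = 6458/9 = 717.556

717.6 ms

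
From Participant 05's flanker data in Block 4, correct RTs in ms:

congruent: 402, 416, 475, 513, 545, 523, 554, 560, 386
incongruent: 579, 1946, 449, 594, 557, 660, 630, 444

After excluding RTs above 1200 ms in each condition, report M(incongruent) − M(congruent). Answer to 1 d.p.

73.0 ms

incongruent: exclude 1946
M(congruent) = 4374/9 = 486.000
M(incongruent) = 3913/7 = 559.000
Difference = 559.000 − 486.000 = 73.000 ms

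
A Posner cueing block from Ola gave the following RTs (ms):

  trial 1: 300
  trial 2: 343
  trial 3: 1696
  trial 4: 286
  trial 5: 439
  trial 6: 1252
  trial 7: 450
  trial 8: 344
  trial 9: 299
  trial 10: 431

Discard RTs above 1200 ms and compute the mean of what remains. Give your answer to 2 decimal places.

361.50 ms

Excluded: 1252, 1696
Retained (n=8): Σ = 2892
Mean = 2892/8 = 361.5000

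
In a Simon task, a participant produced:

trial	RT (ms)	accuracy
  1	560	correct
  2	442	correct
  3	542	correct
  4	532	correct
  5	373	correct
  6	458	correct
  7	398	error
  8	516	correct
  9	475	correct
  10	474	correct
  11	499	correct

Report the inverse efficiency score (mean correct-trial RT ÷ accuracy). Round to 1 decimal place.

535.8 ms

Correct trials (n=10): 560, 442, 542, 532, 373, 458, 516, 475, 474, 499
Mean correct RT = 4871/10 = 487.1000 ms
Proportion correct = 10/11
IES = 487.1000 / (10/11) = 535.810 ms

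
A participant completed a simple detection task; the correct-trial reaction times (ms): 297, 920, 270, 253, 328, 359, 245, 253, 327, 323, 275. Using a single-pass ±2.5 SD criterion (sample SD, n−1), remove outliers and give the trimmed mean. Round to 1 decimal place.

n = 11, ΣRT = 3850, M = 350.000
Σ(x−M)² = 371400.00; s = √(371400.00/10) = 192.717
Cutoffs: 350.000 ± 2.5·192.717 → [-131.8, 831.8]
Outside: 920 → excluded.
Retained (n=10): Σ = 2930, mean = 2930/10 = 293.000

293.0 ms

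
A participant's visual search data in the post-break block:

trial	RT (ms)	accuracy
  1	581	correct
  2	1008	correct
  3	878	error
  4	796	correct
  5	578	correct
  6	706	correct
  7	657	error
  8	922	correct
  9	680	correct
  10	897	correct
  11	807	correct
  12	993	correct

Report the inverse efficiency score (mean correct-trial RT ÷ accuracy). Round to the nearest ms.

956 ms

Correct trials (n=10): 581, 1008, 796, 578, 706, 922, 680, 897, 807, 993
Mean correct RT = 7968/10 = 796.8000 ms
Proportion correct = 10/12
IES = 796.8000 / (10/12) = 956.160 ms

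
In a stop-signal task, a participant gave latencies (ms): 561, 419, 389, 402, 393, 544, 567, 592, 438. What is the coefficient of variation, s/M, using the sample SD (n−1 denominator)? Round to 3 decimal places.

0.178

n = 9, Σ = 4305, M = 478.3333
Σ(x−M)² = 58164.000; s = √(58164.000/8) = 85.2672
CV = 85.2672 / 478.3333 = 0.17826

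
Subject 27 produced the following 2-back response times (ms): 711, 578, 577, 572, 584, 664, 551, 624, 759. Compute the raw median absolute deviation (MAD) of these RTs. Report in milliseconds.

33 ms

Sorted: 551, 572, 577, 578, 584, 624, 664, 711, 759 → median = 584
|x − 584|: 127, 6, 7, 12, 0, 80, 33, 40, 175
Sorted deviations: 0, 6, 7, 12, 33, 40, 80, 127, 175 → MAD = 33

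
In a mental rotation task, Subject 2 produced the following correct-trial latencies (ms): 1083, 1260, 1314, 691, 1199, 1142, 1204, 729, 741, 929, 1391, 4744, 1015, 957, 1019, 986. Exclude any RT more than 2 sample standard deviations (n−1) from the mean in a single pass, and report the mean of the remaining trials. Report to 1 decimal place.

n = 16, ΣRT = 20404, M = 1275.250
Σ(x−M)² = 13476357.00; s = √(13476357.00/15) = 947.852
Cutoffs: 1275.250 ± 2·947.852 → [-620.5, 3171.0]
Outside: 4744 → excluded.
Retained (n=15): Σ = 15660, mean = 15660/15 = 1044.000

1044.0 ms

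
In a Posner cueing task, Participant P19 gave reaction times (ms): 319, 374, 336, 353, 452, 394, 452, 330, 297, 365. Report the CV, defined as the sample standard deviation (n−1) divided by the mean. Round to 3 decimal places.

n = 10, Σ = 3672, M = 367.2000
Σ(x−M)² = 24961.600; s = √(24961.600/9) = 52.6641
CV = 52.6641 / 367.2000 = 0.14342

0.143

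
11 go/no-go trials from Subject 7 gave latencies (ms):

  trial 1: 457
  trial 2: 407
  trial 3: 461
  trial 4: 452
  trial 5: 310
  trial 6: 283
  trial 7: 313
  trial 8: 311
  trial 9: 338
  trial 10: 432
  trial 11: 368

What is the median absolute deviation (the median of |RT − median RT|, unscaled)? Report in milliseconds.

Sorted: 283, 310, 311, 313, 338, 368, 407, 432, 452, 457, 461 → median = 368
|x − 368|: 89, 39, 93, 84, 58, 85, 55, 57, 30, 64, 0
Sorted deviations: 0, 30, 39, 55, 57, 58, 64, 84, 85, 89, 93 → MAD = 58

58 ms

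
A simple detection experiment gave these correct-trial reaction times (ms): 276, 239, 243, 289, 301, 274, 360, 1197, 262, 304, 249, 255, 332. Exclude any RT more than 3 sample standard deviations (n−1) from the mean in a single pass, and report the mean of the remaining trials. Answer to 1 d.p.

n = 13, ΣRT = 4581, M = 352.385
Σ(x−M)² = 787989.08; s = √(787989.08/12) = 256.253
Cutoffs: 352.385 ± 3·256.253 → [-416.4, 1121.1]
Outside: 1197 → excluded.
Retained (n=12): Σ = 3384, mean = 3384/12 = 282.000

282.0 ms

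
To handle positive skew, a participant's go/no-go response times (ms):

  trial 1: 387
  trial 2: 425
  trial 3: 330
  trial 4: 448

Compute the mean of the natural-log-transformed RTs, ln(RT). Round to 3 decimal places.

ln(RT): 5.9584, 6.0521, 5.7991, 6.1048
Σ ln(RT) = 23.9144
Mean = 23.9144/4 = 5.97860

5.979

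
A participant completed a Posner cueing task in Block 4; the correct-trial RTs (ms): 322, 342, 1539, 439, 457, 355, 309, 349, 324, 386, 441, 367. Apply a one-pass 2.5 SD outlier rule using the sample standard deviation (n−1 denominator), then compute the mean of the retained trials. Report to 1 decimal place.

n = 12, ΣRT = 5630, M = 469.167
Σ(x−M)² = 1275779.67; s = √(1275779.67/11) = 340.558
Cutoffs: 469.167 ± 2.5·340.558 → [-382.2, 1320.6]
Outside: 1539 → excluded.
Retained (n=11): Σ = 4091, mean = 4091/11 = 371.909

371.9 ms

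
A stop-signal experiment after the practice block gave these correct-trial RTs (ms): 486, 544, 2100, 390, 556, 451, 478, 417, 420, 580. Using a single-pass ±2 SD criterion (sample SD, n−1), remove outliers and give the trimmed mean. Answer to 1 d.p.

n = 10, ΣRT = 6422, M = 642.200
Σ(x−M)² = 2397733.60; s = √(2397733.60/9) = 516.154
Cutoffs: 642.200 ± 2·516.154 → [-390.1, 1674.5]
Outside: 2100 → excluded.
Retained (n=9): Σ = 4322, mean = 4322/9 = 480.222

480.2 ms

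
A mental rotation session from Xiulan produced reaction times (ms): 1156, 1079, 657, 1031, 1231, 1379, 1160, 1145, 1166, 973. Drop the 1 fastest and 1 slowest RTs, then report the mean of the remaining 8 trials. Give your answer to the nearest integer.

1118 ms

Sorted: 657, 973, 1031, 1079, 1145, 1156, 1160, 1166, 1231, 1379
Drop lowest 1 (657) and highest 1 (1379)
Remaining (n=8): Σ = 8941, mean = 8941/8 = 1117.625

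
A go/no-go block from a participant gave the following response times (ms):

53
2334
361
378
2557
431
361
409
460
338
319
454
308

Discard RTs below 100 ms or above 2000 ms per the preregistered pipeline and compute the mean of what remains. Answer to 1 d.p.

381.9 ms

Excluded: 53, 2334, 2557
Retained (n=10): Σ = 3819
Mean = 3819/10 = 381.9000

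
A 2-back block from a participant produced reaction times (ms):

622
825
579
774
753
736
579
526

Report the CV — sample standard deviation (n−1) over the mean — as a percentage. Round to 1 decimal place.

n = 8, Σ = 5394, M = 674.2500
Σ(x−M)² = 85543.500; s = √(85543.500/7) = 110.5464
CV = 110.5464 / 674.2500 = 0.16395 = 16.395%

16.4%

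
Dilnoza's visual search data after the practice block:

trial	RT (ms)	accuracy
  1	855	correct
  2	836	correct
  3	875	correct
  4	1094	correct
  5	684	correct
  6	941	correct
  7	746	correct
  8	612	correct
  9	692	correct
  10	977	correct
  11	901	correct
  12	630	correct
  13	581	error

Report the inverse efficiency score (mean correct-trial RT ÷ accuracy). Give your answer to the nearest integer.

889 ms

Correct trials (n=12): 855, 836, 875, 1094, 684, 941, 746, 612, 692, 977, 901, 630
Mean correct RT = 9843/12 = 820.2500 ms
Proportion correct = 12/13
IES = 820.2500 / (12/13) = 888.604 ms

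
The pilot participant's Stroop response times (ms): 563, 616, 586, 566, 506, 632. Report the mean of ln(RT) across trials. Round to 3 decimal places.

ln(RT): 6.3333, 6.4232, 6.3733, 6.3386, 6.2265, 6.4489
Σ ln(RT) = 38.1439
Mean = 38.1439/6 = 6.35731

6.357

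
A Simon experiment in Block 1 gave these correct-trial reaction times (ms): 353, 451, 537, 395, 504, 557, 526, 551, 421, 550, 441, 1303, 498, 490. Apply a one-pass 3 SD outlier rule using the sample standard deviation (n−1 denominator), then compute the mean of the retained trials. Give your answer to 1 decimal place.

482.6 ms

n = 14, ΣRT = 7577, M = 541.214
Σ(x−M)² = 676300.36; s = √(676300.36/13) = 228.086
Cutoffs: 541.214 ± 3·228.086 → [-143.0, 1225.5]
Outside: 1303 → excluded.
Retained (n=13): Σ = 6274, mean = 6274/13 = 482.615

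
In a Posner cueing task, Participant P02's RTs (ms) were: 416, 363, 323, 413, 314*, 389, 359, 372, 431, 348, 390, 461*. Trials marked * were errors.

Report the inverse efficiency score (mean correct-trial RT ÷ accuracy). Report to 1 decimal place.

Correct trials (n=10): 416, 363, 323, 413, 389, 359, 372, 431, 348, 390
Mean correct RT = 3804/10 = 380.4000 ms
Proportion correct = 10/12
IES = 380.4000 / (10/12) = 456.480 ms

456.5 ms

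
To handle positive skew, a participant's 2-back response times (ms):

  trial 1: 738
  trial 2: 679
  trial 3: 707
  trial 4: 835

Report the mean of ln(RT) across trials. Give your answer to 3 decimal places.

ln(RT): 6.6039, 6.5206, 6.5610, 6.7274
Σ ln(RT) = 26.4130
Mean = 26.4130/4 = 6.60326

6.603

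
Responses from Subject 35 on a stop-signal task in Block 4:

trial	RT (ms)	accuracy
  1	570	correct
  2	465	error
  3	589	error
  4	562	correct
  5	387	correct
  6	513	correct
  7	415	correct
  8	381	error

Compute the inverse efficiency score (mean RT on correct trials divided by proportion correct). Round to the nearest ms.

783 ms

Correct trials (n=5): 570, 562, 387, 513, 415
Mean correct RT = 2447/5 = 489.4000 ms
Proportion correct = 5/8
IES = 489.4000 / (5/8) = 783.040 ms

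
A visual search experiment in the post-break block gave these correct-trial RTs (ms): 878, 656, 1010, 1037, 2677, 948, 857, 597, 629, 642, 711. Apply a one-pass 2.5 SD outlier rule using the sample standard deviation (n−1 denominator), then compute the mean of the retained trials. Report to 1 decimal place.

796.5 ms

n = 11, ΣRT = 10642, M = 967.455
Σ(x−M)² = 3470254.73; s = √(3470254.73/10) = 589.089
Cutoffs: 967.455 ± 2.5·589.089 → [-505.3, 2440.2]
Outside: 2677 → excluded.
Retained (n=10): Σ = 7965, mean = 7965/10 = 796.500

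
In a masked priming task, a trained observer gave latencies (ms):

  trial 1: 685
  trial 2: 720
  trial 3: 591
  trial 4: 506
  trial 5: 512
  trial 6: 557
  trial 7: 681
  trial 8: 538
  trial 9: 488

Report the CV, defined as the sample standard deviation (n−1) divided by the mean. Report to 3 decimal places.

0.149

n = 9, Σ = 5278, M = 586.4444
Σ(x−M)² = 61430.222; s = √(61430.222/8) = 87.6286
CV = 87.6286 / 586.4444 = 0.14942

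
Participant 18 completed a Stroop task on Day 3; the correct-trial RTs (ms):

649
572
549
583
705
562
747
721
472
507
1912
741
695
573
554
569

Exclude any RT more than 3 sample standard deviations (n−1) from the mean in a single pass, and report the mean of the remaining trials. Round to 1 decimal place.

613.3 ms

n = 16, ΣRT = 11111, M = 694.438
Σ(x−M)² = 1691187.94; s = √(1691187.94/15) = 335.777
Cutoffs: 694.438 ± 3·335.777 → [-312.9, 1701.8]
Outside: 1912 → excluded.
Retained (n=15): Σ = 9199, mean = 9199/15 = 613.267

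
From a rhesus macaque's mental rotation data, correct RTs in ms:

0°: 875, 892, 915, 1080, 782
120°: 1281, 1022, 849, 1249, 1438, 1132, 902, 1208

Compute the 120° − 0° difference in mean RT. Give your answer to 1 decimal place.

226.3 ms

M(0°) = 4544/5 = 908.800
M(120°) = 9081/8 = 1135.125
Difference = 1135.125 − 908.800 = 226.325 ms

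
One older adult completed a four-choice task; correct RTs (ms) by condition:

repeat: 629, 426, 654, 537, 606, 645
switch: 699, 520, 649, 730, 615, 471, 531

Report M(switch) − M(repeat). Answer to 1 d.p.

M(repeat) = 3497/6 = 582.833
M(switch) = 4215/7 = 602.143
Difference = 602.143 − 582.833 = 19.310 ms

19.3 ms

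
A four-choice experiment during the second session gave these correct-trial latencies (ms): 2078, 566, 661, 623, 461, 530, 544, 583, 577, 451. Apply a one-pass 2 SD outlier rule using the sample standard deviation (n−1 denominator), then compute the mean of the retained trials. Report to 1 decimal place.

n = 10, ΣRT = 7074, M = 707.400
Σ(x−M)² = 2124918.40; s = √(2124918.40/9) = 485.903
Cutoffs: 707.400 ± 2·485.903 → [-264.4, 1679.2]
Outside: 2078 → excluded.
Retained (n=9): Σ = 4996, mean = 4996/9 = 555.111

555.1 ms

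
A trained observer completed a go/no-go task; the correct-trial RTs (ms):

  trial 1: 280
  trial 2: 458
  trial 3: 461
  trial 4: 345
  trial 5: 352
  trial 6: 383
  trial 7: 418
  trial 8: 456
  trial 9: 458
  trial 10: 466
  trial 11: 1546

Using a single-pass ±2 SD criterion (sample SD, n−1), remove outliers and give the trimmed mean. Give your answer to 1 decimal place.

407.7 ms

n = 11, ΣRT = 5623, M = 511.182
Σ(x−M)² = 1215623.64; s = √(1215623.64/10) = 348.658
Cutoffs: 511.182 ± 2·348.658 → [-186.1, 1208.5]
Outside: 1546 → excluded.
Retained (n=10): Σ = 4077, mean = 4077/10 = 407.700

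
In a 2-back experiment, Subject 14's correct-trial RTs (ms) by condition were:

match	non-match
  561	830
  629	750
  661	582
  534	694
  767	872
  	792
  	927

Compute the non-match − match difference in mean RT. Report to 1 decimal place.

147.7 ms

M(match) = 3152/5 = 630.400
M(non-match) = 5447/7 = 778.143
Difference = 778.143 − 630.400 = 147.743 ms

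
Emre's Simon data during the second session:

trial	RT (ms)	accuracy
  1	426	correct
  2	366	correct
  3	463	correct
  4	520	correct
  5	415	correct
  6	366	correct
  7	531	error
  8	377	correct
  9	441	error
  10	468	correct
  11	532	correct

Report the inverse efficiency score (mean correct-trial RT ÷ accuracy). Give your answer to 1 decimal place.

Correct trials (n=9): 426, 366, 463, 520, 415, 366, 377, 468, 532
Mean correct RT = 3933/9 = 437.0000 ms
Proportion correct = 9/11
IES = 437.0000 / (9/11) = 534.111 ms

534.1 ms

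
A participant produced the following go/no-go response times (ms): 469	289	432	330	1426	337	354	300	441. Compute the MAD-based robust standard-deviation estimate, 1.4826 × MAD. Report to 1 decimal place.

Sorted: 289, 300, 330, 337, 354, 432, 441, 469, 1426 → median = 354
|x − 354| sorted: 0, 17, 24, 54, 65, 78, 87, 115, 1072 → MAD = 65
Robust SD ≈ 1.4826 × 65 = 96.369

96.4 ms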